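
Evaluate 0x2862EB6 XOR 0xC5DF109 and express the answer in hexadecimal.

0xEDBDFBF

XOR each hex digit independently (no carries):
  2^C=E, 8^5=D, 6^D=B, 2^F=D, E^1=F, B^0=B, 6^9=F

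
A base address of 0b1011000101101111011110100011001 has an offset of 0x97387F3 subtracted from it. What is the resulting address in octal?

0b1011000101101111011110100011001 = 0o13055736431 in octal.
0x97387F3 = 0o1134703763 in octal.
Subtract column by column in base 8:
  1-3 → 6 (borrow)
  3-6-1 → 4 (borrow)
  4-7-1 → 4 (borrow)
  6-3-1 → 2
  3-0 → 3
  7-7 → 0
  5-4 → 1
  5-3 → 2
  0-1 → 7 (borrow)
  3-1-1 → 1
  1-0 → 1

0o11721032446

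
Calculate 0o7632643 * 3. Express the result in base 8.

Multiply each base-8 digit by 3, carrying:
  3×3 = 9 → write 1 carry 1
  4×3+1 = 13 → write 5 carry 1
  6×3+1 = 19 → write 3 carry 2
  2×3+2 = 8 → write 0 carry 1
  3×3+1 = 10 → write 2 carry 1
  6×3+1 = 19 → write 3 carry 2
  7×3+2 = 23 → write 7 carry 2
  remaining carry: 2

0o27320351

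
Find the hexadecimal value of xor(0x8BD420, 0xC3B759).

XOR each hex digit independently (no carries):
  8^C=4, B^3=8, D^B=6, 4^7=3, 2^5=7, 0^9=9

0x486379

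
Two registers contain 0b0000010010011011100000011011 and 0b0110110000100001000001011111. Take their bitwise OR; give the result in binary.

OR bit by bit (1 where either bit is 1):
  0000010010011011100000011011
| 0110110000100001000001011111
= 0110110010111011100001011111

0b0110110010111011100001011111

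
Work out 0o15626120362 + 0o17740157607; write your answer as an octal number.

0o35566300171

Add column by column in base 8, right to left:
  2+7 = 1 carry 1
  6+0+1 = 7
  3+6 = 1 carry 1
  0+7+1 = 0 carry 1
  2+5+1 = 0 carry 1
  1+1+1 = 3
  6+0 = 6
  2+4 = 6
  6+7 = 5 carry 1
  5+7+1 = 5 carry 1
  1+1+1 = 3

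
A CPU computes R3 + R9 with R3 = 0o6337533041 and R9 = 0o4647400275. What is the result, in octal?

0o13207133336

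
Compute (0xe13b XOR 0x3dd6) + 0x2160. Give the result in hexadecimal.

First 0xe13b XOR 0x3dd6 = 0xdced.
Add column by column in base 16, right to left:
  d+0 = d
  e+6 = 4 carry 1
  c+1+1 = e
  d+2 = f

0xfe4d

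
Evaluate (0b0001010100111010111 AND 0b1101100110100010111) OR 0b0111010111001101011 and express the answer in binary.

0b0001010100111010111 AND 0b1101100110100010111 = 0b0001000100100010111.
Then OR with 0b0111010111001101011.

0b111010111101111111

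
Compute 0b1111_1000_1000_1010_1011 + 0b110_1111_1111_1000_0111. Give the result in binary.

0b101101000100000110010

Add column by column in base 2, right to left:
  1+1 = 0 carry 1
  1+1+1 = 1 carry 1
  0+1+1 = 0 carry 1
  1+0+1 = 0 carry 1
  0+0+1 = 1
  1+0 = 1
  0+0 = 0
  1+1 = 0 carry 1
  0+1+1 = 0 carry 1
  0+1+1 = 0 carry 1
  0+1+1 = 0 carry 1
  1+1+1 = 1 carry 1
  0+1+1 = 0 carry 1
  0+1+1 = 0 carry 1
  0+1+1 = 0 carry 1
  1+1+1 = 1 carry 1
  1+0+1 = 0 carry 1
  1+1+1 = 1 carry 1
  1+1+1 = 1 carry 1
  1+0+1 = 0 carry 1
  final carry 1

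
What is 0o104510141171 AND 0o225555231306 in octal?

0o004510001100

AND each oct digit independently (no carries):
  1&2=0, 0&2=0, 4&5=4, 5&5=5, 1&5=1, 0&5=0, 1&2=0, 4&3=0, 1&1=1, 1&3=1, 7&0=0, 1&6=0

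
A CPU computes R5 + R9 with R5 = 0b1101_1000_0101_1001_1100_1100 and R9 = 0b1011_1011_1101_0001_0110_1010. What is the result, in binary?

Add column by column in base 2, right to left:
  0+0 = 0
  0+1 = 1
  1+0 = 1
  1+1 = 0 carry 1
  0+0+1 = 1
  0+1 = 1
  1+1 = 0 carry 1
  1+0+1 = 0 carry 1
  1+1+1 = 1 carry 1
  0+0+1 = 1
  0+0 = 0
  1+0 = 1
  1+1 = 0 carry 1
  0+0+1 = 1
  1+1 = 0 carry 1
  0+1+1 = 0 carry 1
  0+1+1 = 0 carry 1
  0+1+1 = 0 carry 1
  0+0+1 = 1
  1+1 = 0 carry 1
  1+1+1 = 1 carry 1
  0+1+1 = 0 carry 1
  1+0+1 = 0 carry 1
  1+1+1 = 1 carry 1
  final carry 1

0b1100101000010101100110110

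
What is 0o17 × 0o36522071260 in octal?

0o713717534120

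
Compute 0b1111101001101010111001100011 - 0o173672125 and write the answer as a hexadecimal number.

0xDB73A0E

0b1111101001101010111001100011 = 0xFA6AE63 in hexadecimal.
0o173672125 = 0x1EF7455 in hexadecimal.
Subtract column by column in base 16:
  3-5 → E (borrow)
  6-5-1 → 0
  E-4 → A
  A-7 → 3
  6-F → 7 (borrow)
  A-E-1 → B (borrow)
  F-1-1 → D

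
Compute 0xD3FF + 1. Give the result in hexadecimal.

The trailing 2 digits are F (max in base 16), so adding 1 cascades: they roll to 0 and the next digit up increments.

0xD400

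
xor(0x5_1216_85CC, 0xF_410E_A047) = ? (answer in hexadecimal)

0xA5318258B

XOR each hex digit independently (no carries):
  5^F=A, 1^4=5, 2^1=3, 1^0=1, 6^E=8, 8^A=2, 5^0=5, C^4=8, C^7=B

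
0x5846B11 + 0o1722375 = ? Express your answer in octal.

0o543010016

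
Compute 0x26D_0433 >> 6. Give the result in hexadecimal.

0x9B410

6 bits is not a whole number of base-16 digits; in binary: 10011011010000010000110011 >> 6 = 10011011010000010000.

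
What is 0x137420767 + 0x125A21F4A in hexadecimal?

0x25CE426B1

Add column by column in base 16, right to left:
  7+A = 1 carry 1
  6+4+1 = B
  7+F = 6 carry 1
  0+1+1 = 2
  2+2 = 4
  4+A = E
  7+5 = C
  3+2 = 5
  1+1 = 2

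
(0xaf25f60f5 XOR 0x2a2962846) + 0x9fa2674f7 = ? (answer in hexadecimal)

0x124aefbdaa

First 0xaf25f60f5 XOR 0x2a2962846 = 0x850c948b3.
Add column by column in base 16, right to left:
  3+7 = a
  b+f = a carry 1
  8+4+1 = d
  4+7 = b
  9+6 = f
  c+2 = e
  0+a = a
  5+f = 4 carry 1
  8+9+1 = 2 carry 1
  final carry 1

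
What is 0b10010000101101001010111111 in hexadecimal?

0x242D2BF

Group the bits into nibbles: 0010 0100 0010 1101 0010 1011 1111 → 242D2BF.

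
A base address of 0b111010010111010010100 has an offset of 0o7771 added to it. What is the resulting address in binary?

0b111010011111010001101

0o7771 = 0b111111111001 in binary.
Add column by column in base 2, right to left:
  0+1 = 1
  0+0 = 0
  1+0 = 1
  0+1 = 1
  1+1 = 0 carry 1
  0+1+1 = 0 carry 1
  0+1+1 = 0 carry 1
  1+1+1 = 1 carry 1
  0+1+1 = 0 carry 1
  1+1+1 = 1 carry 1
  1+1+1 = 1 carry 1
  1+1+1 = 1 carry 1
  0+0+1 = 1
  1+0 = 1
  0+0 = 0
  0+0 = 0
  1+0 = 1
  0+0 = 0
  1+0 = 1
  1+0 = 1
  1+0 = 1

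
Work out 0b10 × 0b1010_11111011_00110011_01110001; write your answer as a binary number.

Multiply each base-2 digit by 2, carrying:
  1×2 = 2 → write 0 carry 1
  0×2+1 = 1 → write 1
  0×2 = 0 → write 0
  0×2 = 0 → write 0
  1×2 = 2 → write 0 carry 1
  1×2+1 = 3 → write 1 carry 1
  1×2+1 = 3 → write 1 carry 1
  0×2+1 = 1 → write 1
  1×2 = 2 → write 0 carry 1
  1×2+1 = 3 → write 1 carry 1
  0×2+1 = 1 → write 1
  0×2 = 0 → write 0
  1×2 = 2 → write 0 carry 1
  1×2+1 = 3 → write 1 carry 1
  0×2+1 = 1 → write 1
  0×2 = 0 → write 0
  1×2 = 2 → write 0 carry 1
  1×2+1 = 3 → write 1 carry 1
  0×2+1 = 1 → write 1
  1×2 = 2 → write 0 carry 1
  1×2+1 = 3 → write 1 carry 1
  1×2+1 = 3 → write 1 carry 1
  1×2+1 = 3 → write 1 carry 1
  1×2+1 = 3 → write 1 carry 1
  0×2+1 = 1 → write 1
  1×2 = 2 → write 0 carry 1
  0×2+1 = 1 → write 1
  1×2 = 2 → write 0 carry 1
  remaining carry: 1

0b10101111101100110011011100010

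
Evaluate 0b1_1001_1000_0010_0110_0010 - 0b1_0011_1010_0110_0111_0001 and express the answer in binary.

0b1011101101111110001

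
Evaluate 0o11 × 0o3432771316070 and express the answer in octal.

Multiply each base-8 digit by 9, carrying:
  0×9 = 0 → write 0
  7×9 = 63 → write 7 carry 7
  0×9+7 = 7 → write 7
  6×9 = 54 → write 6 carry 6
  1×9+6 = 15 → write 7 carry 1
  3×9+1 = 28 → write 4 carry 3
  1×9+3 = 12 → write 4 carry 1
  7×9+1 = 64 → write 0 carry 8
  7×9+8 = 71 → write 7 carry 8
  2×9+8 = 26 → write 2 carry 3
  3×9+3 = 30 → write 6 carry 3
  4×9+3 = 39 → write 7 carry 4
  3×9+4 = 31 → write 7 carry 3
  remaining carry: 3

0o37762704476770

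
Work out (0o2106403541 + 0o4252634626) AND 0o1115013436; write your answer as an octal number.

0o101000026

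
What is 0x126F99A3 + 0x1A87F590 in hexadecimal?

Add column by column in base 16, right to left:
  3+0 = 3
  A+9 = 3 carry 1
  9+5+1 = F
  9+F = 8 carry 1
  F+7+1 = 7 carry 1
  6+8+1 = F
  2+A = C
  1+1 = 2

0x2CF78F33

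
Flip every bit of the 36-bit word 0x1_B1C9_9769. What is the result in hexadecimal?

Each hex digit d becomes F−d:
  1→E, B→4, 1→E, C→3, 9→6, 9→6, 7→8, 6→9, 9→6

0xE4E366896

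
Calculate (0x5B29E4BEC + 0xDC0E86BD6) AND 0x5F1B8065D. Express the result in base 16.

Add column by column in base 16, right to left:
  C+6 = 2 carry 1
  E+D+1 = C carry 1
  B+B+1 = 7 carry 1
  4+6+1 = B
  E+8 = 6 carry 1
  9+E+1 = 8 carry 1
  2+0+1 = 3
  B+C = 7 carry 1
  5+D+1 = 3 carry 1
  final carry 1
Sum = 0x137386B7C2; now AND with 0x5F1B8065D:
  1&0=0, 3&5=1, 7&F=7, 3&1=1, 8&B=8, 6&8=0, B&0=0, 7&6=6, C&5=4, 2&D=0

0x171800640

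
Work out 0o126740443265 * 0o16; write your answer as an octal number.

0o2301107756746

Multiply each base-8 digit by 14, carrying:
  5×14 = 70 → write 6 carry 8
  6×14+8 = 92 → write 4 carry 11
  2×14+11 = 39 → write 7 carry 4
  3×14+4 = 46 → write 6 carry 5
  4×14+5 = 61 → write 5 carry 7
  4×14+7 = 63 → write 7 carry 7
  0×14+7 = 7 → write 7
  4×14 = 56 → write 0 carry 7
  7×14+7 = 105 → write 1 carry 13
  6×14+13 = 97 → write 1 carry 12
  2×14+12 = 40 → write 0 carry 5
  1×14+5 = 19 → write 3 carry 2
  remaining carry: 2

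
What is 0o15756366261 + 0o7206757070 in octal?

0o25165345351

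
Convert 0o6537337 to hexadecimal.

0x1ABEDF

Each octal digit is 3 bits: 6=110 5=101 3=011 7=111 3=011 3=011 7=111.
Group the bits into nibbles: 0001 1010 1011 1110 1101 1111 → 1ABEDF.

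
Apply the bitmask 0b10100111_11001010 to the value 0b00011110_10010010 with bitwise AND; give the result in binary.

0b0000011010000010

AND bit by bit (1 only where both bits are 1):
  0001111010010010
& 1010011111001010
= 0000011010000010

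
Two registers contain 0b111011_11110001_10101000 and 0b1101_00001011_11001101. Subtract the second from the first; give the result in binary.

Subtract column by column in base 2:
  0-1 → 1 (borrow)
  0-0-1 → 1 (borrow)
  0-1-1 → 0 (borrow)
  1-1-1 → 1 (borrow)
  0-0-1 → 1 (borrow)
  1-0-1 → 0
  0-1 → 1 (borrow)
  1-1-1 → 1 (borrow)
  1-1-1 → 1 (borrow)
  0-1-1 → 0 (borrow)
  0-0-1 → 1 (borrow)
  0-1-1 → 0 (borrow)
  1-0-1 → 0
  1-0 → 1
  1-0 → 1
  1-0 → 1
  1-1 → 0
  1-0 → 1
  0-1 → 1 (borrow)
  1-1-1 → 1 (borrow)
  1-0-1 → 0
  1-0 → 1

0b1011101110010111011011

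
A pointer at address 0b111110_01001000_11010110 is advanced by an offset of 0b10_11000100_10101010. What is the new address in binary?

0b10000010000110110000000

Add column by column in base 2, right to left:
  0+0 = 0
  1+1 = 0 carry 1
  1+0+1 = 0 carry 1
  0+1+1 = 0 carry 1
  1+0+1 = 0 carry 1
  0+1+1 = 0 carry 1
  1+0+1 = 0 carry 1
  1+1+1 = 1 carry 1
  0+0+1 = 1
  0+0 = 0
  0+1 = 1
  1+0 = 1
  0+0 = 0
  0+0 = 0
  1+1 = 0 carry 1
  0+1+1 = 0 carry 1
  0+0+1 = 1
  1+1 = 0 carry 1
  1+0+1 = 0 carry 1
  1+0+1 = 0 carry 1
  1+0+1 = 0 carry 1
  1+0+1 = 0 carry 1
  final carry 1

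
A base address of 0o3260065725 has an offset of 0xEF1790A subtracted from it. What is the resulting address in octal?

0xEF1790A = 0o1674274412 in octal.
Subtract column by column in base 8:
  5-2 → 3
  2-1 → 1
  7-4 → 3
  5-4 → 1
  6-7 → 7 (borrow)
  0-2-1 → 5 (borrow)
  0-4-1 → 3 (borrow)
  6-7-1 → 6 (borrow)
  2-6-1 → 3 (borrow)
  3-1-1 → 1

0o1363571313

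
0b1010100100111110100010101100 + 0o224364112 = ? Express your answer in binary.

0o224364112 = 0b10010100011110100001001010 in binary.
Add column by column in base 2, right to left:
  0+0 = 0
  0+1 = 1
  1+0 = 1
  1+1 = 0 carry 1
  0+0+1 = 1
  1+0 = 1
  0+1 = 1
  1+0 = 1
  0+0 = 0
  0+0 = 0
  0+0 = 0
  1+1 = 0 carry 1
  0+0+1 = 1
  1+1 = 0 carry 1
  1+1+1 = 1 carry 1
  1+1+1 = 1 carry 1
  1+1+1 = 1 carry 1
  1+0+1 = 0 carry 1
  0+0+1 = 1
  0+0 = 0
  1+1 = 0 carry 1
  0+0+1 = 1
  0+1 = 1
  1+0 = 1
  0+0 = 0
  1+1 = 0 carry 1
  0+0+1 = 1
  1+0 = 1

0b1100111001011101000011110110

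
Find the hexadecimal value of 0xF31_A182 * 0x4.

0x3CC68608

Multiply each base-16 digit by 4, carrying:
  2×4 = 8 → write 8
  8×4 = 32 → write 0 carry 2
  1×4+2 = 6 → write 6
  A×4 = 40 → write 8 carry 2
  1×4+2 = 6 → write 6
  3×4 = 12 → write C
  F×4 = 60 → write C carry 3
  remaining carry: 3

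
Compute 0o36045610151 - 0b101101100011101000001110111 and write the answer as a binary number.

0b11101010111001010011111111110010

0o36045610151 = 0b11110000100101110001000001101001 in binary.
Subtract column by column in base 2:
  1-1 → 0
  0-1 → 1 (borrow)
  0-1-1 → 0 (borrow)
  1-0-1 → 0
  0-1 → 1 (borrow)
  1-1-1 → 1 (borrow)
  1-1-1 → 1 (borrow)
  0-0-1 → 1 (borrow)
  0-0-1 → 1 (borrow)
  0-0-1 → 1 (borrow)
  0-0-1 → 1 (borrow)
  0-0-1 → 1 (borrow)
  1-1-1 → 1 (borrow)
  0-0-1 → 1 (borrow)
  0-1-1 → 0 (borrow)
  0-1-1 → 0 (borrow)
  1-1-1 → 1 (borrow)
  1-0-1 → 0
  1-0 → 1
  0-0 → 0
  1-1 → 0
  0-1 → 1 (borrow)
  0-0-1 → 1 (borrow)
  1-1-1 → 1 (borrow)
  0-1-1 → 0 (borrow)
  0-0-1 → 1 (borrow)
  0-1-1 → 0 (borrow)
  0-0-1 → 1 (borrow)
  1-0-1 → 0
  1-0 → 1
  1-0 → 1
  1-0 → 1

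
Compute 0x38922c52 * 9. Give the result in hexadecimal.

0x1fd238ee2

Multiply each base-16 digit by 9, carrying:
  2×9 = 18 → write 2 carry 1
  5×9+1 = 46 → write e carry 2
  c×9+2 = 110 → write e carry 6
  2×9+6 = 24 → write 8 carry 1
  2×9+1 = 19 → write 3 carry 1
  9×9+1 = 82 → write 2 carry 5
  8×9+5 = 77 → write d carry 4
  3×9+4 = 31 → write f carry 1
  remaining carry: 1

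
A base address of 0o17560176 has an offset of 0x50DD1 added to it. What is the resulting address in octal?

0x50DD1 = 0o1206721 in octal.
Add column by column in base 8, right to left:
  6+1 = 7
  7+2 = 1 carry 1
  1+7+1 = 1 carry 1
  0+6+1 = 7
  6+0 = 6
  5+2 = 7
  7+1 = 0 carry 1
  1+0+1 = 2

0o20767117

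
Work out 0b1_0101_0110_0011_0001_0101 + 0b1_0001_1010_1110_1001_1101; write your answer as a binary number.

0b1001110001000110110010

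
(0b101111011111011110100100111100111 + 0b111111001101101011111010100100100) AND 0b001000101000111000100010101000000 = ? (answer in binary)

Add column by column in base 2, right to left:
  1+0 = 1
  1+0 = 1
  1+1 = 0 carry 1
  0+0+1 = 1
  0+0 = 0
  1+1 = 0 carry 1
  1+0+1 = 0 carry 1
  1+0+1 = 0 carry 1
  1+1+1 = 1 carry 1
  0+0+1 = 1
  0+1 = 1
  1+0 = 1
  0+1 = 1
  0+1 = 1
  1+1 = 0 carry 1
  0+1+1 = 0 carry 1
  1+1+1 = 1 carry 1
  1+0+1 = 0 carry 1
  1+1+1 = 1 carry 1
  1+0+1 = 0 carry 1
  0+1+1 = 0 carry 1
  1+1+1 = 1 carry 1
  1+0+1 = 0 carry 1
  1+1+1 = 1 carry 1
  1+1+1 = 1 carry 1
  1+0+1 = 0 carry 1
  0+0+1 = 1
  1+1 = 0 carry 1
  1+1+1 = 1 carry 1
  1+1+1 = 1 carry 1
  1+1+1 = 1 carry 1
  0+1+1 = 0 carry 1
  1+1+1 = 1 carry 1
  final carry 1
Sum = 0b1101110101101001010011111100001011; now AND with 0b001000101000111000100010101000000:
  1101110101101001010011111100001011
& 0001000101000111000100010101000000
= 0001000101000001000000010100000000

0b1000101000001000000010100000000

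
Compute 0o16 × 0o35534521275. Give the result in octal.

Multiply each base-8 digit by 14, carrying:
  5×14 = 70 → write 6 carry 8
  7×14+8 = 106 → write 2 carry 13
  2×14+13 = 41 → write 1 carry 5
  1×14+5 = 19 → write 3 carry 2
  2×14+2 = 30 → write 6 carry 3
  5×14+3 = 73 → write 1 carry 9
  4×14+9 = 65 → write 1 carry 8
  3×14+8 = 50 → write 2 carry 6
  5×14+6 = 76 → write 4 carry 9
  5×14+9 = 79 → write 7 carry 9
  3×14+9 = 51 → write 3 carry 6
  remaining carry: 6

0o637421163126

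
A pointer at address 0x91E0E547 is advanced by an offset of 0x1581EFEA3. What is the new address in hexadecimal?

0x1E9FFE3EA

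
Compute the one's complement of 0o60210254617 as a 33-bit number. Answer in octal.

0o17567523160

Each oct digit d becomes 7−d:
  6→1, 0→7, 2→5, 1→6, 0→7, 2→5, 5→2, 4→3, 6→1, 1→6, 7→0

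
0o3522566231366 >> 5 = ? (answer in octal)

0o72453544627

5 bits is not a whole number of base-8 digits; in binary: 11101010010101110110010011001011110110 >> 5 = 111010100101011101100100110010111.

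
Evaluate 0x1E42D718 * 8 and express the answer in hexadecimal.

0xF216B8C0

Multiply each base-16 digit by 8, carrying:
  8×8 = 64 → write 0 carry 4
  1×8+4 = 12 → write C
  7×8 = 56 → write 8 carry 3
  D×8+3 = 107 → write B carry 6
  2×8+6 = 22 → write 6 carry 1
  4×8+1 = 33 → write 1 carry 2
  E×8+2 = 114 → write 2 carry 7
  1×8+7 = 15 → write F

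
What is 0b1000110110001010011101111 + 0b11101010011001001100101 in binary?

Add column by column in base 2, right to left:
  1+1 = 0 carry 1
  1+0+1 = 0 carry 1
  1+1+1 = 1 carry 1
  1+0+1 = 0 carry 1
  0+0+1 = 1
  1+1 = 0 carry 1
  1+1+1 = 1 carry 1
  1+0+1 = 0 carry 1
  0+0+1 = 1
  0+1 = 1
  1+0 = 1
  0+0 = 0
  1+1 = 0 carry 1
  0+1+1 = 0 carry 1
  0+0+1 = 1
  0+0 = 0
  1+1 = 0 carry 1
  1+0+1 = 0 carry 1
  0+1+1 = 0 carry 1
  1+0+1 = 0 carry 1
  1+1+1 = 1 carry 1
  0+1+1 = 0 carry 1
  0+1+1 = 0 carry 1
  0+0+1 = 1
  1+0 = 1

0b1100100000100011101010100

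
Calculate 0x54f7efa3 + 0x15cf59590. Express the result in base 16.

0x1b1ed8533

Add column by column in base 16, right to left:
  3+0 = 3
  a+9 = 3 carry 1
  f+5+1 = 5 carry 1
  e+9+1 = 8 carry 1
  7+5+1 = d
  f+f = e carry 1
  4+c+1 = 1 carry 1
  5+5+1 = b
  0+1 = 1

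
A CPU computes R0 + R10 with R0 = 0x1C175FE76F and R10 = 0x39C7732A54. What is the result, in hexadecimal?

Add column by column in base 16, right to left:
  F+4 = 3 carry 1
  6+5+1 = C
  7+A = 1 carry 1
  E+2+1 = 1 carry 1
  F+3+1 = 3 carry 1
  5+7+1 = D
  7+7 = E
  1+C = D
  C+9 = 5 carry 1
  1+3+1 = 5

0x55DED311C3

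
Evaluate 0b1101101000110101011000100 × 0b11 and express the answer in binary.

0b101000111010100000001001100

Multiply each base-2 digit by 3, carrying:
  0×3 = 0 → write 0
  0×3 = 0 → write 0
  1×3 = 3 → write 1 carry 1
  0×3+1 = 1 → write 1
  0×3 = 0 → write 0
  0×3 = 0 → write 0
  1×3 = 3 → write 1 carry 1
  1×3+1 = 4 → write 0 carry 2
  0×3+2 = 2 → write 0 carry 1
  1×3+1 = 4 → write 0 carry 2
  0×3+2 = 2 → write 0 carry 1
  1×3+1 = 4 → write 0 carry 2
  0×3+2 = 2 → write 0 carry 1
  1×3+1 = 4 → write 0 carry 2
  1×3+2 = 5 → write 1 carry 2
  0×3+2 = 2 → write 0 carry 1
  0×3+1 = 1 → write 1
  0×3 = 0 → write 0
  1×3 = 3 → write 1 carry 1
  0×3+1 = 1 → write 1
  1×3 = 3 → write 1 carry 1
  1×3+1 = 4 → write 0 carry 2
  0×3+2 = 2 → write 0 carry 1
  1×3+1 = 4 → write 0 carry 2
  1×3+2 = 5 → write 1 carry 2
  remaining carry: 10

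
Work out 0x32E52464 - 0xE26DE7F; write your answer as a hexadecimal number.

0x24BE45E5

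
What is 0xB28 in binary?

0b101100101000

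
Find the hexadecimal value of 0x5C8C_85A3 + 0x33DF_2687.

Add column by column in base 16, right to left:
  3+7 = A
  A+8 = 2 carry 1
  5+6+1 = C
  8+2 = A
  C+F = B carry 1
  8+D+1 = 6 carry 1
  C+3+1 = 0 carry 1
  5+3+1 = 9

0x906BAC2A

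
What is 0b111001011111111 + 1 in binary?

The trailing 8 digits are 1 (max in base 2), so adding 1 cascades: they roll to 0 and the next digit up increments.

0b111001100000000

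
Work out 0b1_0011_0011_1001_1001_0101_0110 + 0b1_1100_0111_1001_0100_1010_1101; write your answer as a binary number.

0b10111110110010111000000011

Add column by column in base 2, right to left:
  0+1 = 1
  1+0 = 1
  1+1 = 0 carry 1
  0+1+1 = 0 carry 1
  1+0+1 = 0 carry 1
  0+1+1 = 0 carry 1
  1+0+1 = 0 carry 1
  0+1+1 = 0 carry 1
  1+0+1 = 0 carry 1
  0+0+1 = 1
  0+1 = 1
  1+0 = 1
  1+1 = 0 carry 1
  0+0+1 = 1
  0+0 = 0
  1+1 = 0 carry 1
  1+1+1 = 1 carry 1
  1+1+1 = 1 carry 1
  0+1+1 = 0 carry 1
  0+0+1 = 1
  1+0 = 1
  1+0 = 1
  0+1 = 1
  0+1 = 1
  1+1 = 0 carry 1
  final carry 1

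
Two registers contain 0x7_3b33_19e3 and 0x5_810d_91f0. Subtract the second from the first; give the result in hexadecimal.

0x1ba2587f3

Subtract column by column in base 16:
  3-0 → 3
  e-f → f (borrow)
  9-1-1 → 7
  1-9 → 8 (borrow)
  3-d-1 → 5 (borrow)
  3-0-1 → 2
  b-1 → a
  3-8 → b (borrow)
  7-5-1 → 1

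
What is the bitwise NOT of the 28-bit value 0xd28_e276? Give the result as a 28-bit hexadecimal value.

0x2d71d89

Each hex digit d becomes f−d:
  d→2, 2→d, 8→7, e→1, 2→d, 7→8, 6→9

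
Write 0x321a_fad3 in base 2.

Expand each hex digit to 4 bits: 3=0011 2=0010 1=0001 a=1010 f=1111 a=1010 d=1101 3=0011.

0b110010000110101111101011010011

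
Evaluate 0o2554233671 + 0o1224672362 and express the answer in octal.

0o4001126253

Add column by column in base 8, right to left:
  1+2 = 3
  7+6 = 5 carry 1
  6+3+1 = 2 carry 1
  3+2+1 = 6
  3+7 = 2 carry 1
  2+6+1 = 1 carry 1
  4+4+1 = 1 carry 1
  5+2+1 = 0 carry 1
  5+2+1 = 0 carry 1
  2+1+1 = 4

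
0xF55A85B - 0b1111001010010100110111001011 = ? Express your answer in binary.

0b1011000101101010010000

0xF55A85B = 0b1111010101011010100001011011 in binary.
Subtract column by column in base 2:
  1-1 → 0
  1-1 → 0
  0-0 → 0
  1-1 → 0
  1-0 → 1
  0-0 → 0
  1-1 → 0
  0-1 → 1 (borrow)
  0-1-1 → 0 (borrow)
  0-0-1 → 1 (borrow)
  0-1-1 → 0 (borrow)
  1-1-1 → 1 (borrow)
  0-0-1 → 1 (borrow)
  1-0-1 → 0
  0-1 → 1 (borrow)
  1-0-1 → 0
  1-1 → 0
  0-0 → 0
  1-0 → 1
  0-1 → 1 (borrow)
  1-0-1 → 0
  0-1 → 1 (borrow)
  1-0-1 → 0
  0-0 → 0
  1-1 → 0
  1-1 → 0
  1-1 → 0
  1-1 → 0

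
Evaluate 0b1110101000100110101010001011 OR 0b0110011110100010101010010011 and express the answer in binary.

0b1110111110100110101010011011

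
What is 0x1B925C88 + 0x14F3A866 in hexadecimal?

Add column by column in base 16, right to left:
  8+6 = E
  8+6 = E
  C+8 = 4 carry 1
  5+A+1 = 0 carry 1
  2+3+1 = 6
  9+F = 8 carry 1
  B+4+1 = 0 carry 1
  1+1+1 = 3

0x308604EE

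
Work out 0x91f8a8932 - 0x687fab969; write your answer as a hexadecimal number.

0x2978fcfc9

Subtract column by column in base 16:
  2-9 → 9 (borrow)
  3-6-1 → c (borrow)
  9-9-1 → f (borrow)
  8-b-1 → c (borrow)
  a-a-1 → f (borrow)
  8-f-1 → 8 (borrow)
  f-7-1 → 7
  1-8 → 9 (borrow)
  9-6-1 → 2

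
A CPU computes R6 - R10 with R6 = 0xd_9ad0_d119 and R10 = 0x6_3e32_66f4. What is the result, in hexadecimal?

0x75c9e6a25

Subtract column by column in base 16:
  9-4 → 5
  1-f → 2 (borrow)
  1-6-1 → a (borrow)
  d-6-1 → 6
  0-2 → e (borrow)
  d-3-1 → 9
  a-e → c (borrow)
  9-3-1 → 5
  d-6 → 7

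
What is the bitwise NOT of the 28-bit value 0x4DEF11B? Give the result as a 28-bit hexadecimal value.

Each hex digit d becomes F−d:
  4→B, D→2, E→1, F→0, 1→E, 1→E, B→4

0xB210EE4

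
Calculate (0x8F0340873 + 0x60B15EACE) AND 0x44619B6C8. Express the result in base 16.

0x44209B240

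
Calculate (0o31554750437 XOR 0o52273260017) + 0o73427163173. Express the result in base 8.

First 0o31554750437 XOR 0o52273260017 = 0o63727530420.
Add column by column in base 8, right to left:
  0+3 = 3
  2+7 = 1 carry 1
  4+1+1 = 6
  0+3 = 3
  3+6 = 1 carry 1
  5+1+1 = 7
  7+7 = 6 carry 1
  2+2+1 = 5
  7+4 = 3 carry 1
  3+3+1 = 7
  6+7 = 5 carry 1
  final carry 1

0o157356713613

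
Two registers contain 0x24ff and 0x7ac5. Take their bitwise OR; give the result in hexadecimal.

OR each hex digit independently (no carries):
  2|7=7, 4|a=e, f|c=f, f|5=f

0x7eff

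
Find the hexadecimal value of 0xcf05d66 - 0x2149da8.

Subtract column by column in base 16:
  6-8 → e (borrow)
  6-a-1 → b (borrow)
  d-d-1 → f (borrow)
  5-9-1 → b (borrow)
  0-4-1 → b (borrow)
  f-1-1 → d
  c-2 → a

0xadbbfbe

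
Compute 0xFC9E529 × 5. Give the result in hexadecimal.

0x4EF179CD

Multiply each base-16 digit by 5, carrying:
  9×5 = 45 → write D carry 2
  2×5+2 = 12 → write C
  5×5 = 25 → write 9 carry 1
  E×5+1 = 71 → write 7 carry 4
  9×5+4 = 49 → write 1 carry 3
  C×5+3 = 63 → write F carry 3
  F×5+3 = 78 → write E carry 4
  remaining carry: 4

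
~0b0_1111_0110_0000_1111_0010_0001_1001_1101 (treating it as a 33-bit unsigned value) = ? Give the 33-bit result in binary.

Invert each bit: 011110110000011110010000110011101 → 100001001111100001101111001100010.

0b100001001111100001101111001100010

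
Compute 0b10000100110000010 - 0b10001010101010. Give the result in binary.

Subtract column by column in base 2:
  0-0 → 0
  1-1 → 0
  0-0 → 0
  0-1 → 1 (borrow)
  0-0-1 → 1 (borrow)
  0-1-1 → 0 (borrow)
  0-0-1 → 1 (borrow)
  1-1-1 → 1 (borrow)
  1-0-1 → 0
  0-1 → 1 (borrow)
  0-0-1 → 1 (borrow)
  1-0-1 → 0
  0-0 → 0
  0-1 → 1 (borrow)
  0-0-1 → 1 (borrow)
  0-0-1 → 1 (borrow)
  1-0-1 → 0

0b1110011011011000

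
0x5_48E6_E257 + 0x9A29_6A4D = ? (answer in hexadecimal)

0x5E3104CA4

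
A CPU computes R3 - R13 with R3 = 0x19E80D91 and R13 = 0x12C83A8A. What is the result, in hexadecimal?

Subtract column by column in base 16:
  1-A → 7 (borrow)
  9-8-1 → 0
  D-A → 3
  0-3 → D (borrow)
  8-8-1 → F (borrow)
  E-C-1 → 1
  9-2 → 7
  1-1 → 0

0x71FD307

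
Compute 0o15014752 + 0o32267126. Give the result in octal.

Add column by column in base 8, right to left:
  2+6 = 0 carry 1
  5+2+1 = 0 carry 1
  7+1+1 = 1 carry 1
  4+7+1 = 4 carry 1
  1+6+1 = 0 carry 1
  0+2+1 = 3
  5+2 = 7
  1+3 = 4

0o47304100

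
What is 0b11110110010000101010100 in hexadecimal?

0x7b2154

Group the bits into nibbles: 0111 1011 0010 0001 0101 0100 → 7b2154.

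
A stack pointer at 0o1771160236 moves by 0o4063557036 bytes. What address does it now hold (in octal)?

Add column by column in base 8, right to left:
  6+6 = 4 carry 1
  3+3+1 = 7
  2+0 = 2
  0+7 = 7
  6+5 = 3 carry 1
  1+5+1 = 7
  1+3 = 4
  7+6 = 5 carry 1
  7+0+1 = 0 carry 1
  1+4+1 = 6

0o6054737274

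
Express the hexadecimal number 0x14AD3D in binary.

0b101001010110100111101

Expand each hex digit to 4 bits: 1=0001 4=0100 A=1010 D=1101 3=0011 D=1101.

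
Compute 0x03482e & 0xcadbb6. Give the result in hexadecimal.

0x024826

AND each hex digit independently (no carries):
  0&c=0, 3&a=2, 4&d=4, 8&b=8, 2&b=2, e&6=6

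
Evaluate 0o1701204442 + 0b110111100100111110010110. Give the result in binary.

0b1111111000110101100010111000

0o1701204442 = 0b1111000001010000100100100010 in binary.
Add column by column in base 2, right to left:
  0+0 = 0
  1+1 = 0 carry 1
  0+1+1 = 0 carry 1
  0+0+1 = 1
  0+1 = 1
  1+0 = 1
  0+0 = 0
  0+1 = 1
  1+1 = 0 carry 1
  0+1+1 = 0 carry 1
  0+1+1 = 0 carry 1
  1+1+1 = 1 carry 1
  0+0+1 = 1
  0+0 = 0
  0+1 = 1
  0+0 = 0
  1+0 = 1
  0+1 = 1
  1+1 = 0 carry 1
  0+1+1 = 0 carry 1
  0+1+1 = 0 carry 1
  0+0+1 = 1
  0+1 = 1
  0+1 = 1
  1+0 = 1
  1+0 = 1
  1+0 = 1
  1+0 = 1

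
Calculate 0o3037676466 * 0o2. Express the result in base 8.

0o6077575154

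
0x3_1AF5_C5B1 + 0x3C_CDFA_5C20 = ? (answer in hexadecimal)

0x3FE8F021D1

Add column by column in base 16, right to left:
  1+0 = 1
  B+2 = D
  5+C = 1 carry 1
  C+5+1 = 2 carry 1
  5+A+1 = 0 carry 1
  F+F+1 = F carry 1
  A+D+1 = 8 carry 1
  1+C+1 = E
  3+C = F
  0+3 = 3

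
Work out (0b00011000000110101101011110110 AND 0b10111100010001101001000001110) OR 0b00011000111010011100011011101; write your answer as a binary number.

0b00011000000110101101011110110 AND 0b10111100010001101001000001110 = 0b00011000000000101001000000110.
Then OR with 0b00011000111010011100011011101.

0b11000111010111101011011111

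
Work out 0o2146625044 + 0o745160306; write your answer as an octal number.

Add column by column in base 8, right to left:
  4+6 = 2 carry 1
  4+0+1 = 5
  0+3 = 3
  5+0 = 5
  2+6 = 0 carry 1
  6+1+1 = 0 carry 1
  6+5+1 = 4 carry 1
  4+4+1 = 1 carry 1
  1+7+1 = 1 carry 1
  2+0+1 = 3

0o3114005352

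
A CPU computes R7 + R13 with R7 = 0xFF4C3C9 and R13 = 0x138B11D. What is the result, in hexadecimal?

0x112D74E6

Add column by column in base 16, right to left:
  9+D = 6 carry 1
  C+1+1 = E
  3+1 = 4
  C+B = 7 carry 1
  4+8+1 = D
  F+3 = 2 carry 1
  F+1+1 = 1 carry 1
  final carry 1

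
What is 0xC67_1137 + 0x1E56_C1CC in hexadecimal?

0x2ABDD303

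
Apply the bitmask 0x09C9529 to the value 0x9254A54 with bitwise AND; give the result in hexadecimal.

AND each hex digit independently (no carries):
  9&0=0, 2&9=0, 5&C=4, 4&9=0, A&5=0, 5&2=0, 4&9=0

0x0040000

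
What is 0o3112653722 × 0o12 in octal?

0o37354267064

Multiply each base-8 digit by 10, carrying:
  2×10 = 20 → write 4 carry 2
  2×10+2 = 22 → write 6 carry 2
  7×10+2 = 72 → write 0 carry 9
  3×10+9 = 39 → write 7 carry 4
  5×10+4 = 54 → write 6 carry 6
  6×10+6 = 66 → write 2 carry 8
  2×10+8 = 28 → write 4 carry 3
  1×10+3 = 13 → write 5 carry 1
  1×10+1 = 11 → write 3 carry 1
  3×10+1 = 31 → write 7 carry 3
  remaining carry: 3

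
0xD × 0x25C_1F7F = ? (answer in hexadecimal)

Multiply each base-16 digit by 13, carrying:
  F×13 = 195 → write 3 carry 12
  7×13+12 = 103 → write 7 carry 6
  F×13+6 = 201 → write 9 carry 12
  1×13+12 = 25 → write 9 carry 1
  C×13+1 = 157 → write D carry 9
  5×13+9 = 74 → write A carry 4
  2×13+4 = 30 → write E carry 1
  remaining carry: 1

0x1EAD9973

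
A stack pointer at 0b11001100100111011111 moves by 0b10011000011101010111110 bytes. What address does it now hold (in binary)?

Add column by column in base 2, right to left:
  1+0 = 1
  1+1 = 0 carry 1
  1+1+1 = 1 carry 1
  1+1+1 = 1 carry 1
  1+1+1 = 1 carry 1
  0+1+1 = 0 carry 1
  1+0+1 = 0 carry 1
  1+1+1 = 1 carry 1
  1+0+1 = 0 carry 1
  0+1+1 = 0 carry 1
  0+0+1 = 1
  1+1 = 0 carry 1
  0+1+1 = 0 carry 1
  0+1+1 = 0 carry 1
  1+0+1 = 0 carry 1
  1+0+1 = 0 carry 1
  0+0+1 = 1
  0+0 = 0
  1+1 = 0 carry 1
  1+1+1 = 1 carry 1
  0+0+1 = 1
  0+0 = 0
  0+1 = 1

0b10110010000010010011101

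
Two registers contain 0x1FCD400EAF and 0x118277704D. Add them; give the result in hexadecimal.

0x314FB77EFC

Add column by column in base 16, right to left:
  F+D = C carry 1
  A+4+1 = F
  E+0 = E
  0+7 = 7
  0+7 = 7
  4+7 = B
  D+2 = F
  C+8 = 4 carry 1
  F+1+1 = 1 carry 1
  1+1+1 = 3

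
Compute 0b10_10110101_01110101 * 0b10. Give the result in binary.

Multiply each base-2 digit by 2, carrying:
  1×2 = 2 → write 0 carry 1
  0×2+1 = 1 → write 1
  1×2 = 2 → write 0 carry 1
  0×2+1 = 1 → write 1
  1×2 = 2 → write 0 carry 1
  1×2+1 = 3 → write 1 carry 1
  1×2+1 = 3 → write 1 carry 1
  0×2+1 = 1 → write 1
  1×2 = 2 → write 0 carry 1
  0×2+1 = 1 → write 1
  1×2 = 2 → write 0 carry 1
  0×2+1 = 1 → write 1
  1×2 = 2 → write 0 carry 1
  1×2+1 = 3 → write 1 carry 1
  0×2+1 = 1 → write 1
  1×2 = 2 → write 0 carry 1
  0×2+1 = 1 → write 1
  1×2 = 2 → write 0 carry 1
  remaining carry: 1

0b1010110101011101010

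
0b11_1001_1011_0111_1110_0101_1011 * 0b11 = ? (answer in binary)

Multiply each base-2 digit by 3, carrying:
  1×3 = 3 → write 1 carry 1
  1×3+1 = 4 → write 0 carry 2
  0×3+2 = 2 → write 0 carry 1
  1×3+1 = 4 → write 0 carry 2
  1×3+2 = 5 → write 1 carry 2
  0×3+2 = 2 → write 0 carry 1
  1×3+1 = 4 → write 0 carry 2
  0×3+2 = 2 → write 0 carry 1
  0×3+1 = 1 → write 1
  1×3 = 3 → write 1 carry 1
  1×3+1 = 4 → write 0 carry 2
  1×3+2 = 5 → write 1 carry 2
  1×3+2 = 5 → write 1 carry 2
  1×3+2 = 5 → write 1 carry 2
  1×3+2 = 5 → write 1 carry 2
  0×3+2 = 2 → write 0 carry 1
  1×3+1 = 4 → write 0 carry 2
  1×3+2 = 5 → write 1 carry 2
  0×3+2 = 2 → write 0 carry 1
  1×3+1 = 4 → write 0 carry 2
  1×3+2 = 5 → write 1 carry 2
  0×3+2 = 2 → write 0 carry 1
  0×3+1 = 1 → write 1
  1×3 = 3 → write 1 carry 1
  1×3+1 = 4 → write 0 carry 2
  1×3+2 = 5 → write 1 carry 2
  remaining carry: 10

0b1010110100100111101100010001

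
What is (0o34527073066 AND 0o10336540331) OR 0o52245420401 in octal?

0o52367460421

0o34527073066 AND 0o10336540331 = 0o10126040020.
Then OR with 0o52245420401.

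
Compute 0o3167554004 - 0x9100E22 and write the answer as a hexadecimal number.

0o3167554004 = 0x19DED804 in hexadecimal.
Subtract column by column in base 16:
  4-2 → 2
  0-2 → E (borrow)
  8-E-1 → 9 (borrow)
  D-0-1 → C
  E-0 → E
  D-1 → C
  9-9 → 0
  1-0 → 1

0x10CEC9E2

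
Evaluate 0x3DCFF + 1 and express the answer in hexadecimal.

The trailing 2 digits are F (max in base 16), so adding 1 cascades: they roll to 0 and the next digit up increments.

0x3DD00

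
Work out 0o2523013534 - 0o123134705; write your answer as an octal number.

0o2377656627

Subtract column by column in base 8:
  4-5 → 7 (borrow)
  3-0-1 → 2
  5-7 → 6 (borrow)
  3-4-1 → 6 (borrow)
  1-3-1 → 5 (borrow)
  0-1-1 → 6 (borrow)
  3-3-1 → 7 (borrow)
  2-2-1 → 7 (borrow)
  5-1-1 → 3
  2-0 → 2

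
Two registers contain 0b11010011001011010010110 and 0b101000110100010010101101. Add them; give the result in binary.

Add column by column in base 2, right to left:
  0+1 = 1
  1+0 = 1
  1+1 = 0 carry 1
  0+1+1 = 0 carry 1
  1+0+1 = 0 carry 1
  0+1+1 = 0 carry 1
  0+0+1 = 1
  1+1 = 0 carry 1
  0+0+1 = 1
  1+0 = 1
  1+1 = 0 carry 1
  0+0+1 = 1
  1+0 = 1
  0+0 = 0
  0+1 = 1
  1+0 = 1
  1+1 = 0 carry 1
  0+1+1 = 0 carry 1
  0+0+1 = 1
  1+0 = 1
  0+0 = 0
  1+1 = 0 carry 1
  1+0+1 = 0 carry 1
  0+1+1 = 0 carry 1
  final carry 1

0b1000011001101101101000011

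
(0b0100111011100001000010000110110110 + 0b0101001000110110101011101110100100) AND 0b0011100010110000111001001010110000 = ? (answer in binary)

0b10000000010000101001000000010000

Add column by column in base 2, right to left:
  0+0 = 0
  1+0 = 1
  1+1 = 0 carry 1
  0+0+1 = 1
  1+0 = 1
  1+1 = 0 carry 1
  0+0+1 = 1
  1+1 = 0 carry 1
  1+1+1 = 1 carry 1
  0+1+1 = 0 carry 1
  0+0+1 = 1
  0+1 = 1
  0+1 = 1
  1+1 = 0 carry 1
  0+0+1 = 1
  0+1 = 1
  0+0 = 0
  0+1 = 1
  1+0 = 1
  0+1 = 1
  0+1 = 1
  0+0 = 0
  0+1 = 1
  1+1 = 0 carry 1
  1+0+1 = 0 carry 1
  1+0+1 = 0 carry 1
  0+0+1 = 1
  1+1 = 0 carry 1
  1+0+1 = 0 carry 1
  1+0+1 = 0 carry 1
  0+1+1 = 0 carry 1
  0+0+1 = 1
  1+1 = 0 carry 1
  final carry 1
Sum = 0b1010000100010111101101110101011010; now AND with 0b0011100010110000111001001010110000:
  1010000100010111101101110101011010
& 0011100010110000111001001010110000
= 0010000000010000101001000000010000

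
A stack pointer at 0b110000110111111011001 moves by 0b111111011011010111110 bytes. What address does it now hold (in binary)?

0b1110000010011010010111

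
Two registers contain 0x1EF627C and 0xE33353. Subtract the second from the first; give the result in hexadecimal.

Subtract column by column in base 16:
  C-3 → 9
  7-5 → 2
  2-3 → F (borrow)
  6-3-1 → 2
  F-3 → C
  E-E → 0
  1-0 → 1

0x10C2F29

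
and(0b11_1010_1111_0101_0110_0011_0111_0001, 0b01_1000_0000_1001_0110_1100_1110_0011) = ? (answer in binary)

AND bit by bit (1 only where both bits are 1):
  111010111101010110001101110001
& 011000000010010110110011100011
= 011000000000010110000001100001

0b011000000000010110000001100001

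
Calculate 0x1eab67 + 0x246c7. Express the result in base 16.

0x20f22e

Add column by column in base 16, right to left:
  7+7 = e
  6+c = 2 carry 1
  b+6+1 = 2 carry 1
  a+4+1 = f
  e+2 = 0 carry 1
  1+0+1 = 2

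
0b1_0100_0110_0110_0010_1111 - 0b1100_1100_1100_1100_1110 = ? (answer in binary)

0b1111001100101100001

Subtract column by column in base 2:
  1-0 → 1
  1-1 → 0
  1-1 → 0
  1-1 → 0
  0-0 → 0
  1-0 → 1
  0-1 → 1 (borrow)
  0-1-1 → 0 (borrow)
  0-0-1 → 1 (borrow)
  1-0-1 → 0
  1-1 → 0
  0-1 → 1 (borrow)
  0-0-1 → 1 (borrow)
  1-0-1 → 0
  1-1 → 0
  0-1 → 1 (borrow)
  0-0-1 → 1 (borrow)
  0-0-1 → 1 (borrow)
  1-1-1 → 1 (borrow)
  0-1-1 → 0 (borrow)
  1-0-1 → 0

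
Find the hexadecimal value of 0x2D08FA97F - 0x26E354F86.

0x625A59F9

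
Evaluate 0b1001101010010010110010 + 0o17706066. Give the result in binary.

0b11001100011000011101000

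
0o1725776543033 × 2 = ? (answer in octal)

Multiply each base-8 digit by 2, carrying:
  3×2 = 6 → write 6
  3×2 = 6 → write 6
  0×2 = 0 → write 0
  3×2 = 6 → write 6
  4×2 = 8 → write 0 carry 1
  5×2+1 = 11 → write 3 carry 1
  6×2+1 = 13 → write 5 carry 1
  7×2+1 = 15 → write 7 carry 1
  7×2+1 = 15 → write 7 carry 1
  5×2+1 = 11 → write 3 carry 1
  2×2+1 = 5 → write 5
  7×2 = 14 → write 6 carry 1
  1×2+1 = 3 → write 3

0o3653775306066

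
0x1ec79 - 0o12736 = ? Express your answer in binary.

0b11101011010011011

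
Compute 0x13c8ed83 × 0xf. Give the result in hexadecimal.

0x128c5eaad

Multiply each base-16 digit by 15, carrying:
  3×15 = 45 → write d carry 2
  8×15+2 = 122 → write a carry 7
  d×15+7 = 202 → write a carry 12
  e×15+12 = 222 → write e carry 13
  8×15+13 = 133 → write 5 carry 8
  c×15+8 = 188 → write c carry 11
  3×15+11 = 56 → write 8 carry 3
  1×15+3 = 18 → write 2 carry 1
  remaining carry: 1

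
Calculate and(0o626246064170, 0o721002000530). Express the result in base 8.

0o620002000130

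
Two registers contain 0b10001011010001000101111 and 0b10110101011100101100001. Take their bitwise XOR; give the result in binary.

0b00111110001101101001110

XOR bit by bit (1 where the bits differ):
  10001011010001000101111
^ 10110101011100101100001
= 00111110001101101001110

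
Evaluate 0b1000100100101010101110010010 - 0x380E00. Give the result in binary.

0b1000010110101001110110010010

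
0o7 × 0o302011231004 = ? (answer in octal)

Multiply each base-8 digit by 7, carrying:
  4×7 = 28 → write 4 carry 3
  0×7+3 = 3 → write 3
  0×7 = 0 → write 0
  1×7 = 7 → write 7
  3×7 = 21 → write 5 carry 2
  2×7+2 = 16 → write 0 carry 2
  1×7+2 = 9 → write 1 carry 1
  1×7+1 = 8 → write 0 carry 1
  0×7+1 = 1 → write 1
  2×7 = 14 → write 6 carry 1
  0×7+1 = 1 → write 1
  3×7 = 21 → write 5 carry 2
  remaining carry: 2

0o2516101057034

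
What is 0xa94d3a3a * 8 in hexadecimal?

0x54a69d1d0

Multiply each base-16 digit by 8, carrying:
  a×8 = 80 → write 0 carry 5
  3×8+5 = 29 → write d carry 1
  a×8+1 = 81 → write 1 carry 5
  3×8+5 = 29 → write d carry 1
  d×8+1 = 105 → write 9 carry 6
  4×8+6 = 38 → write 6 carry 2
  9×8+2 = 74 → write a carry 4
  a×8+4 = 84 → write 4 carry 5
  remaining carry: 5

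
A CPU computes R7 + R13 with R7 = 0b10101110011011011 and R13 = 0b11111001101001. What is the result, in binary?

0b11001101101000100

Add column by column in base 2, right to left:
  1+1 = 0 carry 1
  1+0+1 = 0 carry 1
  0+0+1 = 1
  1+1 = 0 carry 1
  1+0+1 = 0 carry 1
  0+1+1 = 0 carry 1
  1+1+1 = 1 carry 1
  1+0+1 = 0 carry 1
  0+0+1 = 1
  0+1 = 1
  1+1 = 0 carry 1
  1+1+1 = 1 carry 1
  1+1+1 = 1 carry 1
  0+1+1 = 0 carry 1
  1+0+1 = 0 carry 1
  0+0+1 = 1
  1+0 = 1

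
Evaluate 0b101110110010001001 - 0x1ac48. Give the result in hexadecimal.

0b101110110010001001 = 0x2ec89 in hexadecimal.
Subtract column by column in base 16:
  9-8 → 1
  8-4 → 4
  c-c → 0
  e-a → 4
  2-1 → 1

0x14041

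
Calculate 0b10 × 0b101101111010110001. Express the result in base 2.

Multiply each base-2 digit by 2, carrying:
  1×2 = 2 → write 0 carry 1
  0×2+1 = 1 → write 1
  0×2 = 0 → write 0
  0×2 = 0 → write 0
  1×2 = 2 → write 0 carry 1
  1×2+1 = 3 → write 1 carry 1
  0×2+1 = 1 → write 1
  1×2 = 2 → write 0 carry 1
  0×2+1 = 1 → write 1
  1×2 = 2 → write 0 carry 1
  1×2+1 = 3 → write 1 carry 1
  1×2+1 = 3 → write 1 carry 1
  1×2+1 = 3 → write 1 carry 1
  0×2+1 = 1 → write 1
  1×2 = 2 → write 0 carry 1
  1×2+1 = 3 → write 1 carry 1
  0×2+1 = 1 → write 1
  1×2 = 2 → write 0 carry 1
  remaining carry: 1

0b1011011110101100010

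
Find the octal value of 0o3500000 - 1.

The trailing 5 digits are 0, so subtracting 1 borrows through: they become 7 and the next digit up decrements.

0o3477777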